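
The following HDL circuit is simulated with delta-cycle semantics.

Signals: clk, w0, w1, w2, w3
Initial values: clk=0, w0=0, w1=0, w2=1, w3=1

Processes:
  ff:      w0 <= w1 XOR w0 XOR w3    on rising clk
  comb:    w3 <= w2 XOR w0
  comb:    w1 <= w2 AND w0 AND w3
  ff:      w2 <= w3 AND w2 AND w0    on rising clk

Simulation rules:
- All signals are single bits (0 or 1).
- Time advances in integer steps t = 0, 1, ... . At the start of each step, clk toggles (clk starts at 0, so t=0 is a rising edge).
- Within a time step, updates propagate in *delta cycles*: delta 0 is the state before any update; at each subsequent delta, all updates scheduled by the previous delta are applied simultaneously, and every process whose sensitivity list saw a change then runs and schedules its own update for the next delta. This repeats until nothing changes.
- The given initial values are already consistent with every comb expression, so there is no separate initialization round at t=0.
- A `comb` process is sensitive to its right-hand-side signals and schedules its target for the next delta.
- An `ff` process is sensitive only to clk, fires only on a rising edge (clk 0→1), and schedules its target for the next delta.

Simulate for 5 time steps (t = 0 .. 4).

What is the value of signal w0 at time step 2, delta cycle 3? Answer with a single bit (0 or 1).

t0.Δ0 w1=0 w2=1 w3=1 w0=0 clk=0
t0.Δ1 w1=0 w2=1 w3=1 w0=0 clk=1
t0.Δ2 w1=0 w2=0 w3=1 w0=1 clk=1
t1.Δ0 w1=0 w2=0 w3=1 w0=1 clk=1
t1.Δ1 w1=0 w2=0 w3=1 w0=1 clk=0
t2.Δ0 w1=0 w2=0 w3=1 w0=1 clk=0
t2.Δ1 w1=0 w2=0 w3=1 w0=1 clk=1
t2.Δ2 w1=0 w2=0 w3=1 w0=0 clk=1
t2.Δ3 w1=0 w2=0 w3=0 w0=0 clk=1
t3.Δ0 w1=0 w2=0 w3=0 w0=0 clk=1
t3.Δ1 w1=0 w2=0 w3=0 w0=0 clk=0
t4.Δ0 w1=0 w2=0 w3=0 w0=0 clk=0
t4.Δ1 w1=0 w2=0 w3=0 w0=0 clk=1

0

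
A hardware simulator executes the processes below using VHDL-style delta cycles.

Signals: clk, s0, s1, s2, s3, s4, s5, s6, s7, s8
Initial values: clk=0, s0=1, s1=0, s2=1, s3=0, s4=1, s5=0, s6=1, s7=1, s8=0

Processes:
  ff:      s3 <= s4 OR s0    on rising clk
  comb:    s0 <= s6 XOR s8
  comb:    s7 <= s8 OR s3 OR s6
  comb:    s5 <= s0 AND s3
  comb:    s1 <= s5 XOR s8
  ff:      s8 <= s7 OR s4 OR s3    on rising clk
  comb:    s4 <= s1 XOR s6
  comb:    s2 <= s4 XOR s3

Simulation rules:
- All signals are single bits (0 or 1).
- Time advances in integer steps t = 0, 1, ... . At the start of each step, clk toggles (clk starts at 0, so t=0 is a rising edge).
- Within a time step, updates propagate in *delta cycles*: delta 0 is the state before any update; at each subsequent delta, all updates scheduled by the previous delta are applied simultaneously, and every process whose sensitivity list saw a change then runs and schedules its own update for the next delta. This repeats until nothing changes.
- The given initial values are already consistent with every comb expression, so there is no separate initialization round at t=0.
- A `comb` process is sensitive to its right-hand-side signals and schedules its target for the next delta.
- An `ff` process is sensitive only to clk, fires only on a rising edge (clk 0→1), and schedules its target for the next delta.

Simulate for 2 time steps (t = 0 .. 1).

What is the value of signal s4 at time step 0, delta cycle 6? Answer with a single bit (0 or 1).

t0.Δ0 s6=1 s2=1 clk=0 s1=0 s4=1 s5=0 s0=1 s8=0 s3=0 s7=1
t0.Δ1 s6=1 s2=1 clk=1 s1=0 s4=1 s5=0 s0=1 s8=0 s3=0 s7=1
t0.Δ2 s6=1 s2=1 clk=1 s1=0 s4=1 s5=0 s0=1 s8=1 s3=1 s7=1
t0.Δ3 s6=1 s2=0 clk=1 s1=1 s4=1 s5=1 s0=0 s8=1 s3=1 s7=1
t0.Δ4 s6=1 s2=0 clk=1 s1=0 s4=0 s5=0 s0=0 s8=1 s3=1 s7=1
t0.Δ5 s6=1 s2=1 clk=1 s1=1 s4=1 s5=0 s0=0 s8=1 s3=1 s7=1
t0.Δ6 s6=1 s2=0 clk=1 s1=1 s4=0 s5=0 s0=0 s8=1 s3=1 s7=1
t0.Δ7 s6=1 s2=1 clk=1 s1=1 s4=0 s5=0 s0=0 s8=1 s3=1 s7=1
t1.Δ0 s6=1 s2=1 clk=1 s1=1 s4=0 s5=0 s0=0 s8=1 s3=1 s7=1
t1.Δ1 s6=1 s2=1 clk=0 s1=1 s4=0 s5=0 s0=0 s8=1 s3=1 s7=1

0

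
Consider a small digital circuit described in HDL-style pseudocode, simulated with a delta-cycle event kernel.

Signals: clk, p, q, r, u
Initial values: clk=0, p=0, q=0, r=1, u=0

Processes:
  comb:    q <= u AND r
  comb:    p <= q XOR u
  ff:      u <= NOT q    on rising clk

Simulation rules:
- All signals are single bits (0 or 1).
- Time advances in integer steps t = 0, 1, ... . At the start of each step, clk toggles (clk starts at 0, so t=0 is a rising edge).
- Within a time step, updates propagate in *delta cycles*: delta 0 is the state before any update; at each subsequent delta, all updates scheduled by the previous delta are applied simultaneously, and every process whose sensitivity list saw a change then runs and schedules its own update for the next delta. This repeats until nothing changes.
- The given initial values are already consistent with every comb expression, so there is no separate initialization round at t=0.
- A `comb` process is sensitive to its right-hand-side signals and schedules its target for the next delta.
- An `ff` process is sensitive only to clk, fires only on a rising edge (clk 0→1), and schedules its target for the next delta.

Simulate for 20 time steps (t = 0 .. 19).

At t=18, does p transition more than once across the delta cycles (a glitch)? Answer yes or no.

yes

[bits: p,u,r,clk,q]
t=0: Δ0=00100 Δ1=00110 Δ2=01110 Δ3=11111 Δ4=01111 | 4Δ
t=1: Δ0=01111 Δ1=01101 | 1Δ
t=2: Δ0=01101 Δ1=01111 Δ2=00111 Δ3=10110 Δ4=00110 | 4Δ
t=3: Δ0=00110 Δ1=00100 | 1Δ
t=4: Δ0=00100 Δ1=00110 Δ2=01110 Δ3=11111 Δ4=01111 | 4Δ
t=5: Δ0=01111 Δ1=01101 | 1Δ
t=6: Δ0=01101 Δ1=01111 Δ2=00111 Δ3=10110 Δ4=00110 | 4Δ
t=7: Δ0=00110 Δ1=00100 | 1Δ
t=8: Δ0=00100 Δ1=00110 Δ2=01110 Δ3=11111 Δ4=01111 | 4Δ
t=9: Δ0=01111 Δ1=01101 | 1Δ
t=10: Δ0=01101 Δ1=01111 Δ2=00111 Δ3=10110 Δ4=00110 | 4Δ
t=11: Δ0=00110 Δ1=00100 | 1Δ
t=12: Δ0=00100 Δ1=00110 Δ2=01110 Δ3=11111 Δ4=01111 | 4Δ
t=13: Δ0=01111 Δ1=01101 | 1Δ
t=14: Δ0=01101 Δ1=01111 Δ2=00111 Δ3=10110 Δ4=00110 | 4Δ
t=15: Δ0=00110 Δ1=00100 | 1Δ
t=16: Δ0=00100 Δ1=00110 Δ2=01110 Δ3=11111 Δ4=01111 | 4Δ
t=17: Δ0=01111 Δ1=01101 | 1Δ
t=18: Δ0=01101 Δ1=01111 Δ2=00111 Δ3=10110 Δ4=00110 | 4Δ
t=19: Δ0=00110 Δ1=00100 | 1Δ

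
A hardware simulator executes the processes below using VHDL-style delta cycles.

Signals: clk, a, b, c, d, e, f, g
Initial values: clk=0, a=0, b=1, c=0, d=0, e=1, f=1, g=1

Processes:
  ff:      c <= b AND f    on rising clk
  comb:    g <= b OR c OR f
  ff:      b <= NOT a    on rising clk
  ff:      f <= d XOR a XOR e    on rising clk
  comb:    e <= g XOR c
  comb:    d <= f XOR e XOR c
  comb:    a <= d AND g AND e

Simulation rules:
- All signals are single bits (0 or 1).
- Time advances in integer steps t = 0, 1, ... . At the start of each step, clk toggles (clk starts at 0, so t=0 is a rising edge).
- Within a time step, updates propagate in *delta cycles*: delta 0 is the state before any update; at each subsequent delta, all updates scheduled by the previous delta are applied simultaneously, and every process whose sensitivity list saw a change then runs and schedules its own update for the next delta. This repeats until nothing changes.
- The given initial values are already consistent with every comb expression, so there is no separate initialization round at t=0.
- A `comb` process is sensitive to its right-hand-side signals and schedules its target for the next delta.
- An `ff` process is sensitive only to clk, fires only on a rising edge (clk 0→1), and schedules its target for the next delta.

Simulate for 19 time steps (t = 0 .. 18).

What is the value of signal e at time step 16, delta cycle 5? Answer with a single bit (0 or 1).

1

t=0 Δ0: b=1 a=0 d=0 c=0 clk=0 f=1 g=1 e=1
  Δ1: clk:0→1
  Δ2: c:0→1
  Δ3: d:0→1, e:1→0
  Δ4: d:1→0
  (4Δ to stable)
t=1 Δ0: b=1 a=0 d=0 c=1 clk=1 f=1 g=1 e=0
  Δ1: clk:1→0
  (1Δ to stable)
t=2 Δ0: b=1 a=0 d=0 c=1 clk=0 f=1 g=1 e=0
  Δ1: clk:0→1
  Δ2: f:1→0
  Δ3: d:0→1
  (3Δ to stable)
t=3 Δ0: b=1 a=0 d=1 c=1 clk=1 f=0 g=1 e=0
  Δ1: clk:1→0
  (1Δ to stable)
t=4 Δ0: b=1 a=0 d=1 c=1 clk=0 f=0 g=1 e=0
  Δ1: clk:0→1
  Δ2: c:1→0, f:0→1
  Δ3: e:0→1
  Δ4: a:0→1, d:1→0
  Δ5: a:1→0
  (5Δ to stable)
t=5 Δ0: b=1 a=0 d=0 c=0 clk=1 f=1 g=1 e=1
  Δ1: clk:1→0
  (1Δ to stable)
t=6 Δ0: b=1 a=0 d=0 c=0 clk=0 f=1 g=1 e=1
  Δ1: clk:0→1
  Δ2: c:0→1
  Δ3: d:0→1, e:1→0
  Δ4: d:1→0
  (4Δ to stable)
t=7 Δ0: b=1 a=0 d=0 c=1 clk=1 f=1 g=1 e=0
  Δ1: clk:1→0
  (1Δ to stable)
t=8 Δ0: b=1 a=0 d=0 c=1 clk=0 f=1 g=1 e=0
  Δ1: clk:0→1
  Δ2: f:1→0
  Δ3: d:0→1
  (3Δ to stable)
t=9 Δ0: b=1 a=0 d=1 c=1 clk=1 f=0 g=1 e=0
  Δ1: clk:1→0
  (1Δ to stable)
t=10 Δ0: b=1 a=0 d=1 c=1 clk=0 f=0 g=1 e=0
  Δ1: clk:0→1
  Δ2: c:1→0, f:0→1
  Δ3: e:0→1
  Δ4: a:0→1, d:1→0
  Δ5: a:1→0
  (5Δ to stable)
t=11 Δ0: b=1 a=0 d=0 c=0 clk=1 f=1 g=1 e=1
  Δ1: clk:1→0
  (1Δ to stable)
t=12 Δ0: b=1 a=0 d=0 c=0 clk=0 f=1 g=1 e=1
  Δ1: clk:0→1
  Δ2: c:0→1
  Δ3: d:0→1, e:1→0
  Δ4: d:1→0
  (4Δ to stable)
t=13 Δ0: b=1 a=0 d=0 c=1 clk=1 f=1 g=1 e=0
  Δ1: clk:1→0
  (1Δ to stable)
t=14 Δ0: b=1 a=0 d=0 c=1 clk=0 f=1 g=1 e=0
  Δ1: clk:0→1
  Δ2: f:1→0
  Δ3: d:0→1
  (3Δ to stable)
t=15 Δ0: b=1 a=0 d=1 c=1 clk=1 f=0 g=1 e=0
  Δ1: clk:1→0
  (1Δ to stable)
t=16 Δ0: b=1 a=0 d=1 c=1 clk=0 f=0 g=1 e=0
  Δ1: clk:0→1
  Δ2: c:1→0, f:0→1
  Δ3: e:0→1
  Δ4: a:0→1, d:1→0
  Δ5: a:1→0
  (5Δ to stable)
t=17 Δ0: b=1 a=0 d=0 c=0 clk=1 f=1 g=1 e=1
  Δ1: clk:1→0
  (1Δ to stable)
t=18 Δ0: b=1 a=0 d=0 c=0 clk=0 f=1 g=1 e=1
  Δ1: clk:0→1
  Δ2: c:0→1
  Δ3: d:0→1, e:1→0
  Δ4: d:1→0
  (4Δ to stable)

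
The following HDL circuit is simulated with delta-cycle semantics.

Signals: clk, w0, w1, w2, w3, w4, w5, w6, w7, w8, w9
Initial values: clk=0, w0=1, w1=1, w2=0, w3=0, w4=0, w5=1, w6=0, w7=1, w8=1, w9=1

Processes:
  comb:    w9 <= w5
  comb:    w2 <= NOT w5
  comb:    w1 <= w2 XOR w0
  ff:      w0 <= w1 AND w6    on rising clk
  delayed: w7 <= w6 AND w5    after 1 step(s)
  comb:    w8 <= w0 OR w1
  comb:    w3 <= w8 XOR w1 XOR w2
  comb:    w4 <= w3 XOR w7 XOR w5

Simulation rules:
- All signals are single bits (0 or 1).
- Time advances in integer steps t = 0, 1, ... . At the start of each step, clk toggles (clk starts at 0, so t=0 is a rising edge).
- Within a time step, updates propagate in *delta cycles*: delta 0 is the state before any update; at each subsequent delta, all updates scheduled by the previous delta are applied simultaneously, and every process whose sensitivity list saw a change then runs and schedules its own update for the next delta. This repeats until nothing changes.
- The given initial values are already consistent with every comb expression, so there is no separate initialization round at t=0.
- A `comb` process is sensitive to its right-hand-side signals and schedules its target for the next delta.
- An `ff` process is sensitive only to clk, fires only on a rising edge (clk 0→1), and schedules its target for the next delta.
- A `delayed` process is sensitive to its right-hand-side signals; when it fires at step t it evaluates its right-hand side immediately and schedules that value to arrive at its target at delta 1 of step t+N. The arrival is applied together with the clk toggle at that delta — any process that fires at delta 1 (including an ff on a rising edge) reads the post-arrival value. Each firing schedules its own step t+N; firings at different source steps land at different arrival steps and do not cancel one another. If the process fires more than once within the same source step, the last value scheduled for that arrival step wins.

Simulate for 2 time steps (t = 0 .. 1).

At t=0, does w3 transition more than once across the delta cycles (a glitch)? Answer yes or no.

yes

[bits: w6,w9,w8,w4,w0,w2,w1,w7,w5,clk,w3]
t=0: Δ0=01101011100 Δ1=01101011110 Δ2=01100011110 Δ3=01100001110 Δ4=01000001111 Δ5=01010001110 Δ6=01000001110 | 6Δ
t=1: Δ0=01000001110 Δ1=01000001100 | 1Δ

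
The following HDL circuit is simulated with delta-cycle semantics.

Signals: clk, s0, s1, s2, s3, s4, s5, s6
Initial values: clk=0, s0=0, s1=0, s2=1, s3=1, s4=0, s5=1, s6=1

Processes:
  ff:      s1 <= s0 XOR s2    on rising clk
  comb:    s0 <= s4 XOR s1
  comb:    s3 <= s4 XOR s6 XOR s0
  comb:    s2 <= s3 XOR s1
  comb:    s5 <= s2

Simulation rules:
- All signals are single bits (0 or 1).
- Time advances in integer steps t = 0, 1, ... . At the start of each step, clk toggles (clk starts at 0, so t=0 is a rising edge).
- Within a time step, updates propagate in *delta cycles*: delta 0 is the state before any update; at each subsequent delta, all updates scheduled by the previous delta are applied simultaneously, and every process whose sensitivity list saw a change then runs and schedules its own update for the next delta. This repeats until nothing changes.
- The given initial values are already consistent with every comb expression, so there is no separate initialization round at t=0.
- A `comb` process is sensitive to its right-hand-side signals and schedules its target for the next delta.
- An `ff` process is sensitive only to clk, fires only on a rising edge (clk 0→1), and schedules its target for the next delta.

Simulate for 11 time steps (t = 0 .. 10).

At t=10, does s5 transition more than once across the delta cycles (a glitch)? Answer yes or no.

yes

[bits: s6,s2,s0,s5,s4,clk,s1,s3]
t=0: Δ0=11010001 Δ1=11010101 Δ2=11010111 Δ3=10110111 Δ4=10100110 Δ5=11100110 Δ6=11110110 | 6Δ
t=1: Δ0=11110110 Δ1=11110010 | 1Δ
t=2: Δ0=11110010 Δ1=11110110 Δ2=11110100 Δ3=10010100 Δ4=10000101 Δ5=11000101 Δ6=11010101 | 6Δ
t=3: Δ0=11010101 Δ1=11010001 | 1Δ
t=4: Δ0=11010001 Δ1=11010101 Δ2=11010111 Δ3=10110111 Δ4=10100110 Δ5=11100110 Δ6=11110110 | 6Δ
t=5: Δ0=11110110 Δ1=11110010 | 1Δ
t=6: Δ0=11110010 Δ1=11110110 Δ2=11110100 Δ3=10010100 Δ4=10000101 Δ5=11000101 Δ6=11010101 | 6Δ
t=7: Δ0=11010101 Δ1=11010001 | 1Δ
t=8: Δ0=11010001 Δ1=11010101 Δ2=11010111 Δ3=10110111 Δ4=10100110 Δ5=11100110 Δ6=11110110 | 6Δ
t=9: Δ0=11110110 Δ1=11110010 | 1Δ
t=10: Δ0=11110010 Δ1=11110110 Δ2=11110100 Δ3=10010100 Δ4=10000101 Δ5=11000101 Δ6=11010101 | 6Δ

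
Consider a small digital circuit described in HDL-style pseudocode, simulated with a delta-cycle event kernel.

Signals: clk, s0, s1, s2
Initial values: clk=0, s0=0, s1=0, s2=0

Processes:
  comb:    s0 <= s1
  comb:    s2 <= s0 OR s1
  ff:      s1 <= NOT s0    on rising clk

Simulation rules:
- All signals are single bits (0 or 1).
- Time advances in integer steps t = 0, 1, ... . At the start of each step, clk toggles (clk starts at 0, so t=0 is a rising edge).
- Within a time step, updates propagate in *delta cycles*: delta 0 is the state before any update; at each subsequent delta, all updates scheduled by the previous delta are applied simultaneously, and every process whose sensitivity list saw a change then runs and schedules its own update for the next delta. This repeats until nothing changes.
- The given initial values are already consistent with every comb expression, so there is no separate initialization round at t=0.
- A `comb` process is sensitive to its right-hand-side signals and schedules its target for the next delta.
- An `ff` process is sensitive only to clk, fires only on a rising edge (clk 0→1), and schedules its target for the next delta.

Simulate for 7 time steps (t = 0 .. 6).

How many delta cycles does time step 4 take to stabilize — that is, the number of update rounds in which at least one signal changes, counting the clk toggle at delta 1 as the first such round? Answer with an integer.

t0.Δ0 s1=0 s0=0 s2=0 clk=0
t0.Δ1 s1=0 s0=0 s2=0 clk=1
t0.Δ2 s1=1 s0=0 s2=0 clk=1
t0.Δ3 s1=1 s0=1 s2=1 clk=1
t1.Δ0 s1=1 s0=1 s2=1 clk=1
t1.Δ1 s1=1 s0=1 s2=1 clk=0
t2.Δ0 s1=1 s0=1 s2=1 clk=0
t2.Δ1 s1=1 s0=1 s2=1 clk=1
t2.Δ2 s1=0 s0=1 s2=1 clk=1
t2.Δ3 s1=0 s0=0 s2=1 clk=1
t2.Δ4 s1=0 s0=0 s2=0 clk=1
t3.Δ0 s1=0 s0=0 s2=0 clk=1
t3.Δ1 s1=0 s0=0 s2=0 clk=0
t4.Δ0 s1=0 s0=0 s2=0 clk=0
t4.Δ1 s1=0 s0=0 s2=0 clk=1
t4.Δ2 s1=1 s0=0 s2=0 clk=1
t4.Δ3 s1=1 s0=1 s2=1 clk=1
t5.Δ0 s1=1 s0=1 s2=1 clk=1
t5.Δ1 s1=1 s0=1 s2=1 clk=0
t6.Δ0 s1=1 s0=1 s2=1 clk=0
t6.Δ1 s1=1 s0=1 s2=1 clk=1
t6.Δ2 s1=0 s0=1 s2=1 clk=1
t6.Δ3 s1=0 s0=0 s2=1 clk=1
t6.Δ4 s1=0 s0=0 s2=0 clk=1

3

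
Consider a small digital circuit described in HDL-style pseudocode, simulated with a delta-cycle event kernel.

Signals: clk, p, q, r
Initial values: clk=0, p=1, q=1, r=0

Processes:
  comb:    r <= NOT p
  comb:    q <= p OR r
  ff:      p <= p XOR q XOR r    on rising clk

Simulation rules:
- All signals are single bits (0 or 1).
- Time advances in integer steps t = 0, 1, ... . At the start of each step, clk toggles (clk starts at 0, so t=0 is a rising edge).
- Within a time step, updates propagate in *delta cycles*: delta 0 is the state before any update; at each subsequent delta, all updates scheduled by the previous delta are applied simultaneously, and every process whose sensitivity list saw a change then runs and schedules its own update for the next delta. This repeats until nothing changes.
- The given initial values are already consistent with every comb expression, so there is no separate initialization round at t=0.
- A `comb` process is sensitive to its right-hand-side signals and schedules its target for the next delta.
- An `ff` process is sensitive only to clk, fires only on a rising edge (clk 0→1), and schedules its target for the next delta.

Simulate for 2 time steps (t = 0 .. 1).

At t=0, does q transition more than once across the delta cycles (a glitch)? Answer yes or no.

yes

[bits: q,r,clk,p]
t=0: Δ0=1001 Δ1=1011 Δ2=1010 Δ3=0110 Δ4=1110 | 4Δ
t=1: Δ0=1110 Δ1=1100 | 1Δ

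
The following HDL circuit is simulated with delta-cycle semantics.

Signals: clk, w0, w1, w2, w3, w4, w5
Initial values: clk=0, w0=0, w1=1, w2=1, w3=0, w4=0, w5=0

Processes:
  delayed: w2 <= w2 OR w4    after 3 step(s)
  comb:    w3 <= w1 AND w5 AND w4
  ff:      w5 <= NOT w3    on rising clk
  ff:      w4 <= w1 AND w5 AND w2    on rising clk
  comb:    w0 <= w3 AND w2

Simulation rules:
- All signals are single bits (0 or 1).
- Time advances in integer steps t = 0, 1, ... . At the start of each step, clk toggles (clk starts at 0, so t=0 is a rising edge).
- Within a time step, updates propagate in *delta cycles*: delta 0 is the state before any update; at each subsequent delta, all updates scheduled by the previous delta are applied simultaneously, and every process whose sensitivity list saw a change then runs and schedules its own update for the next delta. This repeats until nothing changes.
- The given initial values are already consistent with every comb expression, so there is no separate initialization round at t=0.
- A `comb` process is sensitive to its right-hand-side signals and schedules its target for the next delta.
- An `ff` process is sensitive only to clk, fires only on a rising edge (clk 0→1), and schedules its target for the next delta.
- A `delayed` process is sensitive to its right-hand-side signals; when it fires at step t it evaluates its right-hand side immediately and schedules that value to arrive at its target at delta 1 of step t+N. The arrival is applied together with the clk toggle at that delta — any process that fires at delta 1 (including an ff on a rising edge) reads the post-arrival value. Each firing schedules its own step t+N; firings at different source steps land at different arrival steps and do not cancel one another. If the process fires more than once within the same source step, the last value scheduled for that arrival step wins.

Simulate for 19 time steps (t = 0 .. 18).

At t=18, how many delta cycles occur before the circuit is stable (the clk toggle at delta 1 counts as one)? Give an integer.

2

[bits: clk,w3,w1,w4,w2,w5,w0]
t=0: Δ0=0010100 Δ1=1010100 Δ2=1010110 | 2Δ
t=1: Δ0=1010110 Δ1=0010110 | 1Δ
t=2: Δ0=0010110 Δ1=1010110 Δ2=1011110 Δ3=1111110 Δ4=1111111 | 4Δ
t=3: Δ0=1111111 Δ1=0111111 | 1Δ
t=4: Δ0=0111111 Δ1=1111111 Δ2=1111101 Δ3=1011101 Δ4=1011100 | 4Δ
t=5: Δ0=1011100 Δ1=0011100 | 1Δ
t=6: Δ0=0011100 Δ1=1011100 Δ2=1010110 | 2Δ
t=7: Δ0=1010110 Δ1=0010110 | 1Δ
t=8: Δ0=0010110 Δ1=1010110 Δ2=1011110 Δ3=1111110 Δ4=1111111 | 4Δ
t=9: Δ0=1111111 Δ1=0111111 | 1Δ
t=10: Δ0=0111111 Δ1=1111111 Δ2=1111101 Δ3=1011101 Δ4=1011100 | 4Δ
t=11: Δ0=1011100 Δ1=0011100 | 1Δ
t=12: Δ0=0011100 Δ1=1011100 Δ2=1010110 | 2Δ
t=13: Δ0=1010110 Δ1=0010110 | 1Δ
t=14: Δ0=0010110 Δ1=1010110 Δ2=1011110 Δ3=1111110 Δ4=1111111 | 4Δ
t=15: Δ0=1111111 Δ1=0111111 | 1Δ
t=16: Δ0=0111111 Δ1=1111111 Δ2=1111101 Δ3=1011101 Δ4=1011100 | 4Δ
t=17: Δ0=1011100 Δ1=0011100 | 1Δ
t=18: Δ0=0011100 Δ1=1011100 Δ2=1010110 | 2Δ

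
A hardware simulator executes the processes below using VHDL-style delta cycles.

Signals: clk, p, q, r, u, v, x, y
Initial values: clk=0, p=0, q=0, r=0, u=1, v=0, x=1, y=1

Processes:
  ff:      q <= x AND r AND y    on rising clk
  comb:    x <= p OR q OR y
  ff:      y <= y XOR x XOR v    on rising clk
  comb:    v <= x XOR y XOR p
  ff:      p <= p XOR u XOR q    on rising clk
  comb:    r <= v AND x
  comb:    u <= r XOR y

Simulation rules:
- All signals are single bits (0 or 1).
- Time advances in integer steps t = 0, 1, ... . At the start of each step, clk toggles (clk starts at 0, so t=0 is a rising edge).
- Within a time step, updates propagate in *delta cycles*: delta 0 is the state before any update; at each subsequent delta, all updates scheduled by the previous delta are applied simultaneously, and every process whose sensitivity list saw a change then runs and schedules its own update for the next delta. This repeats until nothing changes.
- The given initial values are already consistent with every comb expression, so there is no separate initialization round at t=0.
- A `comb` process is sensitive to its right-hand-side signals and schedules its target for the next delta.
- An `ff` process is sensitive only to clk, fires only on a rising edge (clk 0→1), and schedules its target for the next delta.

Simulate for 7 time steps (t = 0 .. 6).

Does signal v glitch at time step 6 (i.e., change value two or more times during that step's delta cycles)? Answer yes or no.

no

t=0 Δ0: x=1 r=0 v=0 p=0 y=1 clk=0 q=0 u=1
  Δ1: clk:0→1
  Δ2: p:0→1, y:1→0
  Δ3: u:1→0
  (3Δ to stable)
t=1 Δ0: x=1 r=0 v=0 p=1 y=0 clk=1 q=0 u=0
  Δ1: clk:1→0
  (1Δ to stable)
t=2 Δ0: x=1 r=0 v=0 p=1 y=0 clk=0 q=0 u=0
  Δ1: clk:0→1
  Δ2: y:0→1
  Δ3: v:0→1, u:0→1
  Δ4: r:0→1
  Δ5: u:1→0
  (5Δ to stable)
t=3 Δ0: x=1 r=1 v=1 p=1 y=1 clk=1 q=0 u=0
  Δ1: clk:1→0
  (1Δ to stable)
t=4 Δ0: x=1 r=1 v=1 p=1 y=1 clk=0 q=0 u=0
  Δ1: clk:0→1
  Δ2: q:0→1
  (2Δ to stable)
t=5 Δ0: x=1 r=1 v=1 p=1 y=1 clk=1 q=1 u=0
  Δ1: clk:1→0
  (1Δ to stable)
t=6 Δ0: x=1 r=1 v=1 p=1 y=1 clk=0 q=1 u=0
  Δ1: clk:0→1
  Δ2: p:1→0
  Δ3: v:1→0
  Δ4: r:1→0
  Δ5: u:0→1
  (5Δ to stable)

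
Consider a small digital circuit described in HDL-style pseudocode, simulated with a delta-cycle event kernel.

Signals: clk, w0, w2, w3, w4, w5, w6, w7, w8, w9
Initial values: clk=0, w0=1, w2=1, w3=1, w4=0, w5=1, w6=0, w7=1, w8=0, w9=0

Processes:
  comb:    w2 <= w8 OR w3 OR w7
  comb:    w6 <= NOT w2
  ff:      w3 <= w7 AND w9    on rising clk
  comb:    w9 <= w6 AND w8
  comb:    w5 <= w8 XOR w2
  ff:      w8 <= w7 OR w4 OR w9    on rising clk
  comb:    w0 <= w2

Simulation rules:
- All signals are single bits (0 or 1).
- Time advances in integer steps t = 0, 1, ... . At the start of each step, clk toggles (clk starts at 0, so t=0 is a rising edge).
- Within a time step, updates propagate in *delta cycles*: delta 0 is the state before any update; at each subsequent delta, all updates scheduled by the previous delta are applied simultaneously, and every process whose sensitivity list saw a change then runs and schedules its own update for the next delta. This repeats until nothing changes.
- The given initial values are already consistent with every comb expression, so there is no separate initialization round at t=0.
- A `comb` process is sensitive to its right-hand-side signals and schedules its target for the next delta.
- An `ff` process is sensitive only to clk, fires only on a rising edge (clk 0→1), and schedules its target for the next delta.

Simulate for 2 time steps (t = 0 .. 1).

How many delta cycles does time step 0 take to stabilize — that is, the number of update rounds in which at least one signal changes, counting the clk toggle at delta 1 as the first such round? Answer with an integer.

3

t0.Δ0 w0=1 w6=0 w5=1 clk=0 w4=0 w2=1 w9=0 w7=1 w3=1 w8=0
t0.Δ1 w0=1 w6=0 w5=1 clk=1 w4=0 w2=1 w9=0 w7=1 w3=1 w8=0
t0.Δ2 w0=1 w6=0 w5=1 clk=1 w4=0 w2=1 w9=0 w7=1 w3=0 w8=1
t0.Δ3 w0=1 w6=0 w5=0 clk=1 w4=0 w2=1 w9=0 w7=1 w3=0 w8=1
t1.Δ0 w0=1 w6=0 w5=0 clk=1 w4=0 w2=1 w9=0 w7=1 w3=0 w8=1
t1.Δ1 w0=1 w6=0 w5=0 clk=0 w4=0 w2=1 w9=0 w7=1 w3=0 w8=1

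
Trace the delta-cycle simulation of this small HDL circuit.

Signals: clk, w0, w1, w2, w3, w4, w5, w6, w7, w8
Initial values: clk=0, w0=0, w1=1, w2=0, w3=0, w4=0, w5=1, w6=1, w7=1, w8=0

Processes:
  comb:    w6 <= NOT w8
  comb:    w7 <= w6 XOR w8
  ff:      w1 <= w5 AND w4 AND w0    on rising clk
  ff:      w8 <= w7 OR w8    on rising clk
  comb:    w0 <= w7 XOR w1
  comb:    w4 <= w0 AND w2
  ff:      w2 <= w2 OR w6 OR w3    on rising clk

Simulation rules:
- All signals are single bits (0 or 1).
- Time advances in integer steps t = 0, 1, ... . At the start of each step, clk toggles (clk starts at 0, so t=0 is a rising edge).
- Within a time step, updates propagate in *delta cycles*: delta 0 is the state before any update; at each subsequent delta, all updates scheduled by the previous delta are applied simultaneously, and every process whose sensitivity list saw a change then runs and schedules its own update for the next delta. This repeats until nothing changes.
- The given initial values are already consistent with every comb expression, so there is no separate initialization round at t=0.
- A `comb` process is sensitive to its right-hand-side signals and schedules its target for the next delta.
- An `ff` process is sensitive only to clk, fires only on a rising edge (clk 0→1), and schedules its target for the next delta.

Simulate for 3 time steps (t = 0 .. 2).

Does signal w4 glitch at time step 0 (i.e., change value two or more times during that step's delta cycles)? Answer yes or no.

yes

t0.Δ0 w5=1 w6=1 clk=0 w7=1 w1=1 w8=0 w4=0 w3=0 w2=0 w0=0
t0.Δ1 w5=1 w6=1 clk=1 w7=1 w1=1 w8=0 w4=0 w3=0 w2=0 w0=0
t0.Δ2 w5=1 w6=1 clk=1 w7=1 w1=0 w8=1 w4=0 w3=0 w2=1 w0=0
t0.Δ3 w5=1 w6=0 clk=1 w7=0 w1=0 w8=1 w4=0 w3=0 w2=1 w0=1
t0.Δ4 w5=1 w6=0 clk=1 w7=1 w1=0 w8=1 w4=1 w3=0 w2=1 w0=0
t0.Δ5 w5=1 w6=0 clk=1 w7=1 w1=0 w8=1 w4=0 w3=0 w2=1 w0=1
t0.Δ6 w5=1 w6=0 clk=1 w7=1 w1=0 w8=1 w4=1 w3=0 w2=1 w0=1
t1.Δ0 w5=1 w6=0 clk=1 w7=1 w1=0 w8=1 w4=1 w3=0 w2=1 w0=1
t1.Δ1 w5=1 w6=0 clk=0 w7=1 w1=0 w8=1 w4=1 w3=0 w2=1 w0=1
t2.Δ0 w5=1 w6=0 clk=0 w7=1 w1=0 w8=1 w4=1 w3=0 w2=1 w0=1
t2.Δ1 w5=1 w6=0 clk=1 w7=1 w1=0 w8=1 w4=1 w3=0 w2=1 w0=1
t2.Δ2 w5=1 w6=0 clk=1 w7=1 w1=1 w8=1 w4=1 w3=0 w2=1 w0=1
t2.Δ3 w5=1 w6=0 clk=1 w7=1 w1=1 w8=1 w4=1 w3=0 w2=1 w0=0
t2.Δ4 w5=1 w6=0 clk=1 w7=1 w1=1 w8=1 w4=0 w3=0 w2=1 w0=0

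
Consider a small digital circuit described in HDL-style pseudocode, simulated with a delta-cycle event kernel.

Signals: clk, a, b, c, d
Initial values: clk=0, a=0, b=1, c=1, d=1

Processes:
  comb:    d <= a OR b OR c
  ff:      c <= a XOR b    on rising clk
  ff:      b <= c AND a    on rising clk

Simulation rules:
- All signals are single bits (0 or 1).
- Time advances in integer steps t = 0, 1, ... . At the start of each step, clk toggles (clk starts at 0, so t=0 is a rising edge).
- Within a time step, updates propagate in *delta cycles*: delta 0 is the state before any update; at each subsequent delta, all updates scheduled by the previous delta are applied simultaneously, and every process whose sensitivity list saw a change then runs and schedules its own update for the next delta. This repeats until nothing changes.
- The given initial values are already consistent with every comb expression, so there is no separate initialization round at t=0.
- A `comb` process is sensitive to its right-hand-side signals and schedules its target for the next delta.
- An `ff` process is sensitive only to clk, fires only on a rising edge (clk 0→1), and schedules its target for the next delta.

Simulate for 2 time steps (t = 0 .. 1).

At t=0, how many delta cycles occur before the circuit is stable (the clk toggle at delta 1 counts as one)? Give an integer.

2

t0.Δ0 clk=0 c=1 a=0 d=1 b=1
t0.Δ1 clk=1 c=1 a=0 d=1 b=1
t0.Δ2 clk=1 c=1 a=0 d=1 b=0
t1.Δ0 clk=1 c=1 a=0 d=1 b=0
t1.Δ1 clk=0 c=1 a=0 d=1 b=0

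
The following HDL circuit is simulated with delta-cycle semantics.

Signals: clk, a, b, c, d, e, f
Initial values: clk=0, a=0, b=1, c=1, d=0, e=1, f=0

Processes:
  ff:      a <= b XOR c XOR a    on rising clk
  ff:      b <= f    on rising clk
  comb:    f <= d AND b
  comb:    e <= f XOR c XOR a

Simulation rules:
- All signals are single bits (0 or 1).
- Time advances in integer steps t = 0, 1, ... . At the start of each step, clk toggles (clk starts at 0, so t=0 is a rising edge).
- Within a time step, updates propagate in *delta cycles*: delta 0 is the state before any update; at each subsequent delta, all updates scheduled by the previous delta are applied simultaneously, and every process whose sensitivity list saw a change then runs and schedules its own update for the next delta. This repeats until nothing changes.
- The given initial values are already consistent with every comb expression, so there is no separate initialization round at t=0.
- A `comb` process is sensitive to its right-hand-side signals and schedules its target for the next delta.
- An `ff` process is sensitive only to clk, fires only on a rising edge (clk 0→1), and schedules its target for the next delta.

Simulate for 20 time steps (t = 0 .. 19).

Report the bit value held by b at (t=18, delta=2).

t0.Δ0 c=1 b=1 a=0 e=1 f=0 clk=0 d=0
t0.Δ1 c=1 b=1 a=0 e=1 f=0 clk=1 d=0
t0.Δ2 c=1 b=0 a=0 e=1 f=0 clk=1 d=0
t1.Δ0 c=1 b=0 a=0 e=1 f=0 clk=1 d=0
t1.Δ1 c=1 b=0 a=0 e=1 f=0 clk=0 d=0
t2.Δ0 c=1 b=0 a=0 e=1 f=0 clk=0 d=0
t2.Δ1 c=1 b=0 a=0 e=1 f=0 clk=1 d=0
t2.Δ2 c=1 b=0 a=1 e=1 f=0 clk=1 d=0
t2.Δ3 c=1 b=0 a=1 e=0 f=0 clk=1 d=0
t3.Δ0 c=1 b=0 a=1 e=0 f=0 clk=1 d=0
t3.Δ1 c=1 b=0 a=1 e=0 f=0 clk=0 d=0
t4.Δ0 c=1 b=0 a=1 e=0 f=0 clk=0 d=0
t4.Δ1 c=1 b=0 a=1 e=0 f=0 clk=1 d=0
t4.Δ2 c=1 b=0 a=0 e=0 f=0 clk=1 d=0
t4.Δ3 c=1 b=0 a=0 e=1 f=0 clk=1 d=0
t5.Δ0 c=1 b=0 a=0 e=1 f=0 clk=1 d=0
t5.Δ1 c=1 b=0 a=0 e=1 f=0 clk=0 d=0
t6.Δ0 c=1 b=0 a=0 e=1 f=0 clk=0 d=0
t6.Δ1 c=1 b=0 a=0 e=1 f=0 clk=1 d=0
t6.Δ2 c=1 b=0 a=1 e=1 f=0 clk=1 d=0
t6.Δ3 c=1 b=0 a=1 e=0 f=0 clk=1 d=0
t7.Δ0 c=1 b=0 a=1 e=0 f=0 clk=1 d=0
t7.Δ1 c=1 b=0 a=1 e=0 f=0 clk=0 d=0
t8.Δ0 c=1 b=0 a=1 e=0 f=0 clk=0 d=0
t8.Δ1 c=1 b=0 a=1 e=0 f=0 clk=1 d=0
t8.Δ2 c=1 b=0 a=0 e=0 f=0 clk=1 d=0
t8.Δ3 c=1 b=0 a=0 e=1 f=0 clk=1 d=0
t9.Δ0 c=1 b=0 a=0 e=1 f=0 clk=1 d=0
t9.Δ1 c=1 b=0 a=0 e=1 f=0 clk=0 d=0
t10.Δ0 c=1 b=0 a=0 e=1 f=0 clk=0 d=0
t10.Δ1 c=1 b=0 a=0 e=1 f=0 clk=1 d=0
t10.Δ2 c=1 b=0 a=1 e=1 f=0 clk=1 d=0
t10.Δ3 c=1 b=0 a=1 e=0 f=0 clk=1 d=0
t11.Δ0 c=1 b=0 a=1 e=0 f=0 clk=1 d=0
t11.Δ1 c=1 b=0 a=1 e=0 f=0 clk=0 d=0
t12.Δ0 c=1 b=0 a=1 e=0 f=0 clk=0 d=0
t12.Δ1 c=1 b=0 a=1 e=0 f=0 clk=1 d=0
t12.Δ2 c=1 b=0 a=0 e=0 f=0 clk=1 d=0
t12.Δ3 c=1 b=0 a=0 e=1 f=0 clk=1 d=0
t13.Δ0 c=1 b=0 a=0 e=1 f=0 clk=1 d=0
t13.Δ1 c=1 b=0 a=0 e=1 f=0 clk=0 d=0
t14.Δ0 c=1 b=0 a=0 e=1 f=0 clk=0 d=0
t14.Δ1 c=1 b=0 a=0 e=1 f=0 clk=1 d=0
t14.Δ2 c=1 b=0 a=1 e=1 f=0 clk=1 d=0
t14.Δ3 c=1 b=0 a=1 e=0 f=0 clk=1 d=0
t15.Δ0 c=1 b=0 a=1 e=0 f=0 clk=1 d=0
t15.Δ1 c=1 b=0 a=1 e=0 f=0 clk=0 d=0
t16.Δ0 c=1 b=0 a=1 e=0 f=0 clk=0 d=0
t16.Δ1 c=1 b=0 a=1 e=0 f=0 clk=1 d=0
t16.Δ2 c=1 b=0 a=0 e=0 f=0 clk=1 d=0
t16.Δ3 c=1 b=0 a=0 e=1 f=0 clk=1 d=0
t17.Δ0 c=1 b=0 a=0 e=1 f=0 clk=1 d=0
t17.Δ1 c=1 b=0 a=0 e=1 f=0 clk=0 d=0
t18.Δ0 c=1 b=0 a=0 e=1 f=0 clk=0 d=0
t18.Δ1 c=1 b=0 a=0 e=1 f=0 clk=1 d=0
t18.Δ2 c=1 b=0 a=1 e=1 f=0 clk=1 d=0
t18.Δ3 c=1 b=0 a=1 e=0 f=0 clk=1 d=0
t19.Δ0 c=1 b=0 a=1 e=0 f=0 clk=1 d=0
t19.Δ1 c=1 b=0 a=1 e=0 f=0 clk=0 d=0

0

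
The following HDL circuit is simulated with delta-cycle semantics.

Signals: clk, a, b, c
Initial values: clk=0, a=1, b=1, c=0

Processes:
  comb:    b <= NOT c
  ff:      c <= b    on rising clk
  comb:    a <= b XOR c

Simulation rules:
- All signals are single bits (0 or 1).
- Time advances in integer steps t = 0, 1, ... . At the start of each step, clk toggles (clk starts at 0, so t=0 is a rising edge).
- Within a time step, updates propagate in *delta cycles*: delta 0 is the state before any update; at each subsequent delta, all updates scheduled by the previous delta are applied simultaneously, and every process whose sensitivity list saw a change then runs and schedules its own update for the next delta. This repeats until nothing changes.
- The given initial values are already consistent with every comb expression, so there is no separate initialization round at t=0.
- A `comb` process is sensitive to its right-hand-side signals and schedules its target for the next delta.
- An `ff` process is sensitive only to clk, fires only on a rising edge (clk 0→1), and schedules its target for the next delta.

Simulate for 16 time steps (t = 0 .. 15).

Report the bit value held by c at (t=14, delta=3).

0

t=0 Δ0: c=0 clk=0 b=1 a=1
  Δ1: clk:0→1
  Δ2: c:0→1
  Δ3: b:1→0, a:1→0
  Δ4: a:0→1
  (4Δ to stable)
t=1 Δ0: c=1 clk=1 b=0 a=1
  Δ1: clk:1→0
  (1Δ to stable)
t=2 Δ0: c=1 clk=0 b=0 a=1
  Δ1: clk:0→1
  Δ2: c:1→0
  Δ3: b:0→1, a:1→0
  Δ4: a:0→1
  (4Δ to stable)
t=3 Δ0: c=0 clk=1 b=1 a=1
  Δ1: clk:1→0
  (1Δ to stable)
t=4 Δ0: c=0 clk=0 b=1 a=1
  Δ1: clk:0→1
  Δ2: c:0→1
  Δ3: b:1→0, a:1→0
  Δ4: a:0→1
  (4Δ to stable)
t=5 Δ0: c=1 clk=1 b=0 a=1
  Δ1: clk:1→0
  (1Δ to stable)
t=6 Δ0: c=1 clk=0 b=0 a=1
  Δ1: clk:0→1
  Δ2: c:1→0
  Δ3: b:0→1, a:1→0
  Δ4: a:0→1
  (4Δ to stable)
t=7 Δ0: c=0 clk=1 b=1 a=1
  Δ1: clk:1→0
  (1Δ to stable)
t=8 Δ0: c=0 clk=0 b=1 a=1
  Δ1: clk:0→1
  Δ2: c:0→1
  Δ3: b:1→0, a:1→0
  Δ4: a:0→1
  (4Δ to stable)
t=9 Δ0: c=1 clk=1 b=0 a=1
  Δ1: clk:1→0
  (1Δ to stable)
t=10 Δ0: c=1 clk=0 b=0 a=1
  Δ1: clk:0→1
  Δ2: c:1→0
  Δ3: b:0→1, a:1→0
  Δ4: a:0→1
  (4Δ to stable)
t=11 Δ0: c=0 clk=1 b=1 a=1
  Δ1: clk:1→0
  (1Δ to stable)
t=12 Δ0: c=0 clk=0 b=1 a=1
  Δ1: clk:0→1
  Δ2: c:0→1
  Δ3: b:1→0, a:1→0
  Δ4: a:0→1
  (4Δ to stable)
t=13 Δ0: c=1 clk=1 b=0 a=1
  Δ1: clk:1→0
  (1Δ to stable)
t=14 Δ0: c=1 clk=0 b=0 a=1
  Δ1: clk:0→1
  Δ2: c:1→0
  Δ3: b:0→1, a:1→0
  Δ4: a:0→1
  (4Δ to stable)
t=15 Δ0: c=0 clk=1 b=1 a=1
  Δ1: clk:1→0
  (1Δ to stable)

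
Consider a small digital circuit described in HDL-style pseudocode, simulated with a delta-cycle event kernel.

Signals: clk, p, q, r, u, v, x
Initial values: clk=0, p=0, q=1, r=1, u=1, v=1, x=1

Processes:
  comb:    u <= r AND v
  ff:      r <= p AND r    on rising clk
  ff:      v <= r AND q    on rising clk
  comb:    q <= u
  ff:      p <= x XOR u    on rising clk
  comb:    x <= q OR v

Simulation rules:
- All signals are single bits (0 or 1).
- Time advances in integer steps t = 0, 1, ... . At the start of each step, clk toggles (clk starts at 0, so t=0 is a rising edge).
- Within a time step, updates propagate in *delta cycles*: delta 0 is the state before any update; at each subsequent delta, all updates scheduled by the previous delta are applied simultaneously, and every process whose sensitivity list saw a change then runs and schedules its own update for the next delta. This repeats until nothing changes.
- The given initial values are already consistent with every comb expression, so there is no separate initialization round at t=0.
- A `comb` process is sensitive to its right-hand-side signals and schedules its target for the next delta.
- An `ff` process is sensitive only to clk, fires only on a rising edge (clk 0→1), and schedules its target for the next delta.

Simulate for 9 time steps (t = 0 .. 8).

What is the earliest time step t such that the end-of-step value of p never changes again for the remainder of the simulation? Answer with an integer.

4

t=0 Δ0: q=1 r=1 p=0 clk=0 v=1 x=1 u=1
  Δ1: clk:0→1
  Δ2: r:1→0
  Δ3: u:1→0
  Δ4: q:1→0
  (4Δ to stable)
t=1 Δ0: q=0 r=0 p=0 clk=1 v=1 x=1 u=0
  Δ1: clk:1→0
  (1Δ to stable)
t=2 Δ0: q=0 r=0 p=0 clk=0 v=1 x=1 u=0
  Δ1: clk:0→1
  Δ2: p:0→1, v:1→0
  Δ3: x:1→0
  (3Δ to stable)
t=3 Δ0: q=0 r=0 p=1 clk=1 v=0 x=0 u=0
  Δ1: clk:1→0
  (1Δ to stable)
t=4 Δ0: q=0 r=0 p=1 clk=0 v=0 x=0 u=0
  Δ1: clk:0→1
  Δ2: p:1→0
  (2Δ to stable)
t=5 Δ0: q=0 r=0 p=0 clk=1 v=0 x=0 u=0
  Δ1: clk:1→0
  (1Δ to stable)
t=6 Δ0: q=0 r=0 p=0 clk=0 v=0 x=0 u=0
  Δ1: clk:0→1
  (1Δ to stable)
t=7 Δ0: q=0 r=0 p=0 clk=1 v=0 x=0 u=0
  Δ1: clk:1→0
  (1Δ to stable)
t=8 Δ0: q=0 r=0 p=0 clk=0 v=0 x=0 u=0
  Δ1: clk:0→1
  (1Δ to stable)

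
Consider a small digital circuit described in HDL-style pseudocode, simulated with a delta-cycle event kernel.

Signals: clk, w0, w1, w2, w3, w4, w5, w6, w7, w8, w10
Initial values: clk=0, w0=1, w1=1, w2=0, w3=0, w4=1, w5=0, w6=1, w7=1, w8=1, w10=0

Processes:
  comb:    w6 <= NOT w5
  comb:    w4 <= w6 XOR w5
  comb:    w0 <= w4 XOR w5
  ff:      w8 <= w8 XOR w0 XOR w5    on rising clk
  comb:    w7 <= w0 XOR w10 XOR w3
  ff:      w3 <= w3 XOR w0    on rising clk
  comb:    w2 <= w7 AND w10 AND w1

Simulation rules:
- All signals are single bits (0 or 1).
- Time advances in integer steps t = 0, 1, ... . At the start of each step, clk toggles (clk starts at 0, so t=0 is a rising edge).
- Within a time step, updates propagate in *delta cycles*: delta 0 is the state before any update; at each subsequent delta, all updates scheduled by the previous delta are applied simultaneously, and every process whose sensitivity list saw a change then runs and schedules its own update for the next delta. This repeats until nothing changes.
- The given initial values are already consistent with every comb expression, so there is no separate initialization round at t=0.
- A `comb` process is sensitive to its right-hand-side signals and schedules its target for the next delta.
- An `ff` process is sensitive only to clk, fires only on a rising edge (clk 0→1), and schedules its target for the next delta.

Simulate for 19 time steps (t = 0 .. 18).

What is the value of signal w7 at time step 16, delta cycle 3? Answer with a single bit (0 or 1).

t0.Δ0 w2=0 w1=1 w5=0 w4=1 w8=1 w0=1 w7=1 clk=0 w6=1 w10=0 w3=0
t0.Δ1 w2=0 w1=1 w5=0 w4=1 w8=1 w0=1 w7=1 clk=1 w6=1 w10=0 w3=0
t0.Δ2 w2=0 w1=1 w5=0 w4=1 w8=0 w0=1 w7=1 clk=1 w6=1 w10=0 w3=1
t0.Δ3 w2=0 w1=1 w5=0 w4=1 w8=0 w0=1 w7=0 clk=1 w6=1 w10=0 w3=1
t1.Δ0 w2=0 w1=1 w5=0 w4=1 w8=0 w0=1 w7=0 clk=1 w6=1 w10=0 w3=1
t1.Δ1 w2=0 w1=1 w5=0 w4=1 w8=0 w0=1 w7=0 clk=0 w6=1 w10=0 w3=1
t2.Δ0 w2=0 w1=1 w5=0 w4=1 w8=0 w0=1 w7=0 clk=0 w6=1 w10=0 w3=1
t2.Δ1 w2=0 w1=1 w5=0 w4=1 w8=0 w0=1 w7=0 clk=1 w6=1 w10=0 w3=1
t2.Δ2 w2=0 w1=1 w5=0 w4=1 w8=1 w0=1 w7=0 clk=1 w6=1 w10=0 w3=0
t2.Δ3 w2=0 w1=1 w5=0 w4=1 w8=1 w0=1 w7=1 clk=1 w6=1 w10=0 w3=0
t3.Δ0 w2=0 w1=1 w5=0 w4=1 w8=1 w0=1 w7=1 clk=1 w6=1 w10=0 w3=0
t3.Δ1 w2=0 w1=1 w5=0 w4=1 w8=1 w0=1 w7=1 clk=0 w6=1 w10=0 w3=0
t4.Δ0 w2=0 w1=1 w5=0 w4=1 w8=1 w0=1 w7=1 clk=0 w6=1 w10=0 w3=0
t4.Δ1 w2=0 w1=1 w5=0 w4=1 w8=1 w0=1 w7=1 clk=1 w6=1 w10=0 w3=0
t4.Δ2 w2=0 w1=1 w5=0 w4=1 w8=0 w0=1 w7=1 clk=1 w6=1 w10=0 w3=1
t4.Δ3 w2=0 w1=1 w5=0 w4=1 w8=0 w0=1 w7=0 clk=1 w6=1 w10=0 w3=1
t5.Δ0 w2=0 w1=1 w5=0 w4=1 w8=0 w0=1 w7=0 clk=1 w6=1 w10=0 w3=1
t5.Δ1 w2=0 w1=1 w5=0 w4=1 w8=0 w0=1 w7=0 clk=0 w6=1 w10=0 w3=1
t6.Δ0 w2=0 w1=1 w5=0 w4=1 w8=0 w0=1 w7=0 clk=0 w6=1 w10=0 w3=1
t6.Δ1 w2=0 w1=1 w5=0 w4=1 w8=0 w0=1 w7=0 clk=1 w6=1 w10=0 w3=1
t6.Δ2 w2=0 w1=1 w5=0 w4=1 w8=1 w0=1 w7=0 clk=1 w6=1 w10=0 w3=0
t6.Δ3 w2=0 w1=1 w5=0 w4=1 w8=1 w0=1 w7=1 clk=1 w6=1 w10=0 w3=0
t7.Δ0 w2=0 w1=1 w5=0 w4=1 w8=1 w0=1 w7=1 clk=1 w6=1 w10=0 w3=0
t7.Δ1 w2=0 w1=1 w5=0 w4=1 w8=1 w0=1 w7=1 clk=0 w6=1 w10=0 w3=0
t8.Δ0 w2=0 w1=1 w5=0 w4=1 w8=1 w0=1 w7=1 clk=0 w6=1 w10=0 w3=0
t8.Δ1 w2=0 w1=1 w5=0 w4=1 w8=1 w0=1 w7=1 clk=1 w6=1 w10=0 w3=0
t8.Δ2 w2=0 w1=1 w5=0 w4=1 w8=0 w0=1 w7=1 clk=1 w6=1 w10=0 w3=1
t8.Δ3 w2=0 w1=1 w5=0 w4=1 w8=0 w0=1 w7=0 clk=1 w6=1 w10=0 w3=1
t9.Δ0 w2=0 w1=1 w5=0 w4=1 w8=0 w0=1 w7=0 clk=1 w6=1 w10=0 w3=1
t9.Δ1 w2=0 w1=1 w5=0 w4=1 w8=0 w0=1 w7=0 clk=0 w6=1 w10=0 w3=1
t10.Δ0 w2=0 w1=1 w5=0 w4=1 w8=0 w0=1 w7=0 clk=0 w6=1 w10=0 w3=1
t10.Δ1 w2=0 w1=1 w5=0 w4=1 w8=0 w0=1 w7=0 clk=1 w6=1 w10=0 w3=1
t10.Δ2 w2=0 w1=1 w5=0 w4=1 w8=1 w0=1 w7=0 clk=1 w6=1 w10=0 w3=0
t10.Δ3 w2=0 w1=1 w5=0 w4=1 w8=1 w0=1 w7=1 clk=1 w6=1 w10=0 w3=0
t11.Δ0 w2=0 w1=1 w5=0 w4=1 w8=1 w0=1 w7=1 clk=1 w6=1 w10=0 w3=0
t11.Δ1 w2=0 w1=1 w5=0 w4=1 w8=1 w0=1 w7=1 clk=0 w6=1 w10=0 w3=0
t12.Δ0 w2=0 w1=1 w5=0 w4=1 w8=1 w0=1 w7=1 clk=0 w6=1 w10=0 w3=0
t12.Δ1 w2=0 w1=1 w5=0 w4=1 w8=1 w0=1 w7=1 clk=1 w6=1 w10=0 w3=0
t12.Δ2 w2=0 w1=1 w5=0 w4=1 w8=0 w0=1 w7=1 clk=1 w6=1 w10=0 w3=1
t12.Δ3 w2=0 w1=1 w5=0 w4=1 w8=0 w0=1 w7=0 clk=1 w6=1 w10=0 w3=1
t13.Δ0 w2=0 w1=1 w5=0 w4=1 w8=0 w0=1 w7=0 clk=1 w6=1 w10=0 w3=1
t13.Δ1 w2=0 w1=1 w5=0 w4=1 w8=0 w0=1 w7=0 clk=0 w6=1 w10=0 w3=1
t14.Δ0 w2=0 w1=1 w5=0 w4=1 w8=0 w0=1 w7=0 clk=0 w6=1 w10=0 w3=1
t14.Δ1 w2=0 w1=1 w5=0 w4=1 w8=0 w0=1 w7=0 clk=1 w6=1 w10=0 w3=1
t14.Δ2 w2=0 w1=1 w5=0 w4=1 w8=1 w0=1 w7=0 clk=1 w6=1 w10=0 w3=0
t14.Δ3 w2=0 w1=1 w5=0 w4=1 w8=1 w0=1 w7=1 clk=1 w6=1 w10=0 w3=0
t15.Δ0 w2=0 w1=1 w5=0 w4=1 w8=1 w0=1 w7=1 clk=1 w6=1 w10=0 w3=0
t15.Δ1 w2=0 w1=1 w5=0 w4=1 w8=1 w0=1 w7=1 clk=0 w6=1 w10=0 w3=0
t16.Δ0 w2=0 w1=1 w5=0 w4=1 w8=1 w0=1 w7=1 clk=0 w6=1 w10=0 w3=0
t16.Δ1 w2=0 w1=1 w5=0 w4=1 w8=1 w0=1 w7=1 clk=1 w6=1 w10=0 w3=0
t16.Δ2 w2=0 w1=1 w5=0 w4=1 w8=0 w0=1 w7=1 clk=1 w6=1 w10=0 w3=1
t16.Δ3 w2=0 w1=1 w5=0 w4=1 w8=0 w0=1 w7=0 clk=1 w6=1 w10=0 w3=1
t17.Δ0 w2=0 w1=1 w5=0 w4=1 w8=0 w0=1 w7=0 clk=1 w6=1 w10=0 w3=1
t17.Δ1 w2=0 w1=1 w5=0 w4=1 w8=0 w0=1 w7=0 clk=0 w6=1 w10=0 w3=1
t18.Δ0 w2=0 w1=1 w5=0 w4=1 w8=0 w0=1 w7=0 clk=0 w6=1 w10=0 w3=1
t18.Δ1 w2=0 w1=1 w5=0 w4=1 w8=0 w0=1 w7=0 clk=1 w6=1 w10=0 w3=1
t18.Δ2 w2=0 w1=1 w5=0 w4=1 w8=1 w0=1 w7=0 clk=1 w6=1 w10=0 w3=0
t18.Δ3 w2=0 w1=1 w5=0 w4=1 w8=1 w0=1 w7=1 clk=1 w6=1 w10=0 w3=0

0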